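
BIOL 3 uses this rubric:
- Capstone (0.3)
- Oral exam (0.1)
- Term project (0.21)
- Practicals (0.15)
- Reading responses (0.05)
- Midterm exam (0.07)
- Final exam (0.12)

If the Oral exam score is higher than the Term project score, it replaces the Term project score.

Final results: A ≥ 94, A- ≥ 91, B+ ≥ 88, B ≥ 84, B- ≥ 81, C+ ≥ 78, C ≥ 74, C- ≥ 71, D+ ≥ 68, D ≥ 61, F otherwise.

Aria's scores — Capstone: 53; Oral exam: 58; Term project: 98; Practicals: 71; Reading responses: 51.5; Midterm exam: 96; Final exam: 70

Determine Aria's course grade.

Oral exam (58) ≤ Term project (98), so Term project stays at 98.
Weighted total:
  Capstone 53 × 0.3 = 15.9
  Oral exam 58 × 0.1 = 5.8
  Term project 98 × 0.21 = 20.58
  Practicals 71 × 0.15 = 10.65
  Reading responses 51.5 × 0.05 = 2.575
  Midterm exam 96 × 0.07 = 6.72
  Final exam 70 × 0.12 = 8.4
Sum = 70.625
70.625 is ≥ 68 and < 71 → D+

D+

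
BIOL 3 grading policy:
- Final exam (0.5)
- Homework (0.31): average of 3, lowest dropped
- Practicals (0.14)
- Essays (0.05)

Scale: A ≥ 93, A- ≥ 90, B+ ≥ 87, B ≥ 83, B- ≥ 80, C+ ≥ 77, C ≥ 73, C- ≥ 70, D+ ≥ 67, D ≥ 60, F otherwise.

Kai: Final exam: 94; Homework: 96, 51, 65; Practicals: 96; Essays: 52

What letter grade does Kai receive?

Homework: drop 51 → average of remaining 2 = 161/2 = 80.5
Weighted total:
  Final exam 94 × 0.5 = 47
  Homework 80.5 × 0.31 = 24.955
  Practicals 96 × 0.14 = 13.44
  Essays 52 × 0.05 = 2.6
Sum = 87.995
87.995 is ≥ 87 and < 90 → B+

B+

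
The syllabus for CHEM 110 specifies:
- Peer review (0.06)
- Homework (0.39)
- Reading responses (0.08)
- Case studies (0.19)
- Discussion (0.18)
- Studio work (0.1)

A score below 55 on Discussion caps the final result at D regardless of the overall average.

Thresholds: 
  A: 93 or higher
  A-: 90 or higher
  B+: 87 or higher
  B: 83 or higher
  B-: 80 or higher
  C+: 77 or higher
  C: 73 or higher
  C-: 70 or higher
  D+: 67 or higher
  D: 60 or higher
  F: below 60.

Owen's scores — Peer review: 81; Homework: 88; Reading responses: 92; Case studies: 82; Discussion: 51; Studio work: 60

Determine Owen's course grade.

D

Discussion score 51 < 55: minimum not met.
Weighted total:
  Peer review 81 × 0.06 = 4.86
  Homework 88 × 0.39 = 34.32
  Reading responses 92 × 0.08 = 7.36
  Case studies 82 × 0.19 = 15.58
  Discussion 51 × 0.18 = 9.18
  Studio work 60 × 0.1 = 6
Sum = 77.3
77.3 would be C+; cap at D applies → D.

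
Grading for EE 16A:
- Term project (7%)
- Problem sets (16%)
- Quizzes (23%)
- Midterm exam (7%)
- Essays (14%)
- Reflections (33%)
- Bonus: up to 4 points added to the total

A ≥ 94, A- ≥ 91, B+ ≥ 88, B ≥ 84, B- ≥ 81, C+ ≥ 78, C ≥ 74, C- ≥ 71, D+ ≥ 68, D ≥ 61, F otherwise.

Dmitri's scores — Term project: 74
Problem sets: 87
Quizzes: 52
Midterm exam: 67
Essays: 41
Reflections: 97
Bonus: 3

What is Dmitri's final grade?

Weighted total:
  Term project 74 × 0.07 = 5.18
  Problem sets 87 × 0.16 = 13.92
  Quizzes 52 × 0.23 = 11.96
  Midterm exam 67 × 0.07 = 4.69
  Essays 41 × 0.14 = 5.74
  Reflections 97 × 0.33 = 32.01
Sum = 73.5
Bonus: 73.5 + 3 = 76.5
76.5 is ≥ 74 and < 78 → C

C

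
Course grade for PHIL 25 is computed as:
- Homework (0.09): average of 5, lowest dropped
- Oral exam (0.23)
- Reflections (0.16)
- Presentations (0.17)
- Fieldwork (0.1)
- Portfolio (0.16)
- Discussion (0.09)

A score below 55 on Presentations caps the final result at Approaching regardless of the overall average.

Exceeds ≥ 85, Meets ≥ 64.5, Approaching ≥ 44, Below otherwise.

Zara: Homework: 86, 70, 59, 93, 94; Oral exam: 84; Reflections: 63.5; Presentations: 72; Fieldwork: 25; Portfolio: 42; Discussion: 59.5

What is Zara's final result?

Homework: drop 59 → average of remaining 4 = 343/4 = 85.75
Presentations score 72 ≥ 55: minimum met.
Weighted total:
  Homework 85.75 × 0.09 = 7.7175
  Oral exam 84 × 0.23 = 19.32
  Reflections 63.5 × 0.16 = 10.16
  Presentations 72 × 0.17 = 12.24
  Fieldwork 25 × 0.1 = 2.5
  Portfolio 42 × 0.16 = 6.72
  Discussion 59.5 × 0.09 = 5.355
Sum = 64.0125
64.0125 is ≥ 44 and < 64.5 → Approaching

Approaching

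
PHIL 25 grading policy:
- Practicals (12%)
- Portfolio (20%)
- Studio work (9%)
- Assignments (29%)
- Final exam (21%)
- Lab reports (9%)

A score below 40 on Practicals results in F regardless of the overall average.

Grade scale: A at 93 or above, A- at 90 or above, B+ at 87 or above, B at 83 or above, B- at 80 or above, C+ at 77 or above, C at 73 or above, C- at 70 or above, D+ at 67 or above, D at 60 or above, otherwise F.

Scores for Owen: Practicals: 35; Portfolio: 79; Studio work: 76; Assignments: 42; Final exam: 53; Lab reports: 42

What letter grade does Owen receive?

F

Practicals score 35 < 40: minimum not met.
Weighted total:
  Practicals 35 × 0.12 = 4.2
  Portfolio 79 × 0.2 = 15.8
  Studio work 76 × 0.09 = 6.84
  Assignments 42 × 0.29 = 12.18
  Final exam 53 × 0.21 = 11.13
  Lab reports 42 × 0.09 = 3.78
Sum = 53.93
Because the Practicals minimum was not met, the result is F.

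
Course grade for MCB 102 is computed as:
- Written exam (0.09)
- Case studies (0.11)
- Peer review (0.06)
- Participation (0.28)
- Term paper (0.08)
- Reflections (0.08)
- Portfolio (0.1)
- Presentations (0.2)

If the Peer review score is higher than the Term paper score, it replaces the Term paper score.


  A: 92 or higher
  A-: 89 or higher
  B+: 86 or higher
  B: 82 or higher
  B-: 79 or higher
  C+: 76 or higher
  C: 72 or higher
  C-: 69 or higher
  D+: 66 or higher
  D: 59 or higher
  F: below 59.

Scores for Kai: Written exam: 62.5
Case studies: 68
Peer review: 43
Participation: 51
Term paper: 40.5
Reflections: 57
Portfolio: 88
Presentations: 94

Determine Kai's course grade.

D

Peer review (43) > Term paper (40.5), so Term paper counts as 43.
Weighted total:
  Written exam 62.5 × 0.09 = 5.625
  Case studies 68 × 0.11 = 7.48
  Peer review 43 × 0.06 = 2.58
  Participation 51 × 0.28 = 14.28
  Term paper 43 × 0.08 = 3.44
  Reflections 57 × 0.08 = 4.56
  Portfolio 88 × 0.1 = 8.8
  Presentations 94 × 0.2 = 18.8
Sum = 65.565
65.565 is ≥ 59 and < 66 → D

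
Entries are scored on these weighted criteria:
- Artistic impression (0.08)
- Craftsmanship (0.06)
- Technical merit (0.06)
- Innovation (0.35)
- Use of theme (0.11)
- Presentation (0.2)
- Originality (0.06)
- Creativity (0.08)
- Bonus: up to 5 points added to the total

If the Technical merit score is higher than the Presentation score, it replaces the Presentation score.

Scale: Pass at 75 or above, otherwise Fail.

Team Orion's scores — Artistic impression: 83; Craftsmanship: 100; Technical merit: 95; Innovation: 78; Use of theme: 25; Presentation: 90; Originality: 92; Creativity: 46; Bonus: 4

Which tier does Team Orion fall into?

Pass

Technical merit (95) > Presentation (90), so Presentation counts as 95.
Weighted total:
  Artistic impression 83 × 0.08 = 6.64
  Craftsmanship 100 × 0.06 = 6
  Technical merit 95 × 0.06 = 5.7
  Innovation 78 × 0.35 = 27.3
  Use of theme 25 × 0.11 = 2.75
  Presentation 95 × 0.2 = 19
  Originality 92 × 0.06 = 5.52
  Creativity 46 × 0.08 = 3.68
Sum = 76.59
Bonus: 76.59 + 4 = 80.59
80.59 ≥ 75 → Pass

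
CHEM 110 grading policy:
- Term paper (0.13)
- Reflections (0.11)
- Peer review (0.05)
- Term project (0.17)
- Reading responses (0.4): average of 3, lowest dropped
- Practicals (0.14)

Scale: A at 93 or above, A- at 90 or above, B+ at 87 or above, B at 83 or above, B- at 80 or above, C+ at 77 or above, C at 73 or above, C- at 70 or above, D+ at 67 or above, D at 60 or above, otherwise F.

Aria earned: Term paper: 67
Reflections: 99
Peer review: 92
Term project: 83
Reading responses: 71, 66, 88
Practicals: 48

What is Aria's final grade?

C

Reading responses: drop 66 → average of remaining 2 = 159/2 = 79.5
Weighted total:
  Term paper 67 × 0.13 = 8.71
  Reflections 99 × 0.11 = 10.89
  Peer review 92 × 0.05 = 4.6
  Term project 83 × 0.17 = 14.11
  Reading responses 79.5 × 0.4 = 31.8
  Practicals 48 × 0.14 = 6.72
Sum = 76.83
76.83 is ≥ 73 and < 77 → C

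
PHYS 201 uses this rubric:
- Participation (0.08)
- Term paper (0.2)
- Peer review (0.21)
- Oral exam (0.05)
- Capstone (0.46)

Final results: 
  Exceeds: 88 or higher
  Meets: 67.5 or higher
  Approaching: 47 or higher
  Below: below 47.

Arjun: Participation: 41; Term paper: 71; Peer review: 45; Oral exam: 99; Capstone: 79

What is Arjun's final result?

Meets

Weighted total:
  Participation 41 × 0.08 = 3.28
  Term paper 71 × 0.2 = 14.2
  Peer review 45 × 0.21 = 9.45
  Oral exam 99 × 0.05 = 4.95
  Capstone 79 × 0.46 = 36.34
Sum = 68.22
68.22 is ≥ 67.5 and < 88 → Meets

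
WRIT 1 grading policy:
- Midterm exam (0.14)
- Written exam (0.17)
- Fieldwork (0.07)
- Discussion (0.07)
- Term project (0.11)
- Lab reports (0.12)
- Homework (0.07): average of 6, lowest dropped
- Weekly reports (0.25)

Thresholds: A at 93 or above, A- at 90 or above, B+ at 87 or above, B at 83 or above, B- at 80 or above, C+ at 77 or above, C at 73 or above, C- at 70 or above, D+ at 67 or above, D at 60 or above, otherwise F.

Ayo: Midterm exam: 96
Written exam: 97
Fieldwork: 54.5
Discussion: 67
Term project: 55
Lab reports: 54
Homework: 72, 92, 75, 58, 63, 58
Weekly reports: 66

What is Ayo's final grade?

C-

Homework: drop 58 → average of remaining 5 = 360/5 = 72
Weighted total:
  Midterm exam 96 × 0.14 = 13.44
  Written exam 97 × 0.17 = 16.49
  Fieldwork 54.5 × 0.07 = 3.815
  Discussion 67 × 0.07 = 4.69
  Term project 55 × 0.11 = 6.05
  Lab reports 54 × 0.12 = 6.48
  Homework 72 × 0.07 = 5.04
  Weekly reports 66 × 0.25 = 16.5
Sum = 72.505
72.505 is ≥ 70 and < 73 → C-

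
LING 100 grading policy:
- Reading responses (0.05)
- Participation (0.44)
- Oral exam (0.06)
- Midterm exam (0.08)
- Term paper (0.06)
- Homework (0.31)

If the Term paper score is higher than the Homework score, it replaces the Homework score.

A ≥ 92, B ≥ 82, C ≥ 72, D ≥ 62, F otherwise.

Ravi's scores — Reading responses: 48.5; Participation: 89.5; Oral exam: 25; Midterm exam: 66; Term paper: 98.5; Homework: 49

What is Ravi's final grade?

Term paper (98.5) > Homework (49), so Homework counts as 98.5.
Weighted total:
  Reading responses 48.5 × 0.05 = 2.425
  Participation 89.5 × 0.44 = 39.38
  Oral exam 25 × 0.06 = 1.5
  Midterm exam 66 × 0.08 = 5.28
  Term paper 98.5 × 0.06 = 5.91
  Homework 98.5 × 0.31 = 30.535
Sum = 85.03
85.03 is ≥ 82 and < 92 → B

B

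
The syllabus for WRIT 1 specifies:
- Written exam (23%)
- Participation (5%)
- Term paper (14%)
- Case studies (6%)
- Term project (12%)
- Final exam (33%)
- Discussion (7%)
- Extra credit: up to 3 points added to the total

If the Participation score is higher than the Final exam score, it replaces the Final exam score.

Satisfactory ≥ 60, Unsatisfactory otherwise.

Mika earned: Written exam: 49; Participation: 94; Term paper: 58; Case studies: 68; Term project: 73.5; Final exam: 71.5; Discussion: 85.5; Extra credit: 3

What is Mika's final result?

Satisfactory

Participation (94) > Final exam (71.5), so Final exam counts as 94.
Weighted total:
  Written exam 49 × 0.23 = 11.27
  Participation 94 × 0.05 = 4.7
  Term paper 58 × 0.14 = 8.12
  Case studies 68 × 0.06 = 4.08
  Term project 73.5 × 0.12 = 8.82
  Final exam 94 × 0.33 = 31.02
  Discussion 85.5 × 0.07 = 5.985
Sum = 73.995
Extra credit: 73.995 + 3 = 76.995
76.995 ≥ 60 → Satisfactory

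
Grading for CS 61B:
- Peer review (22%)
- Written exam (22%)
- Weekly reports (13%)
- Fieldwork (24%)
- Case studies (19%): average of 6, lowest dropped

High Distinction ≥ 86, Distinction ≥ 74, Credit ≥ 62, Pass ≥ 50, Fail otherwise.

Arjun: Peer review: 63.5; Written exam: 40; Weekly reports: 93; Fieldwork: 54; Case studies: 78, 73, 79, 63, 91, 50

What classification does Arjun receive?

Credit

Case studies: drop 50 → average of remaining 5 = 384/5 = 76.8
Weighted total:
  Peer review 63.5 × 0.22 = 13.97
  Written exam 40 × 0.22 = 8.8
  Weekly reports 93 × 0.13 = 12.09
  Fieldwork 54 × 0.24 = 12.96
  Case studies 76.8 × 0.19 = 14.592
Sum = 62.412
62.412 is ≥ 62 and < 74 → Credit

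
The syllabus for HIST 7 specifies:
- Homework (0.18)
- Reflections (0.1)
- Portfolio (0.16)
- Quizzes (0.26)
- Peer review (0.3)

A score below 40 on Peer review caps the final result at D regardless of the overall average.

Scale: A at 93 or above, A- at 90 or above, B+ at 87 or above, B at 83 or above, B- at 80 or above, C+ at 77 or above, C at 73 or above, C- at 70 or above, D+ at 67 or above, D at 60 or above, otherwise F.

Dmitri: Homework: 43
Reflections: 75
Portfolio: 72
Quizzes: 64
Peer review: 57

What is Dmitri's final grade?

Peer review score 57 ≥ 40: minimum met.
Weighted total:
  Homework 43 × 0.18 = 7.74
  Reflections 75 × 0.1 = 7.5
  Portfolio 72 × 0.16 = 11.52
  Quizzes 64 × 0.26 = 16.64
  Peer review 57 × 0.3 = 17.1
Sum = 60.5
60.5 is ≥ 60 and < 67 → D

D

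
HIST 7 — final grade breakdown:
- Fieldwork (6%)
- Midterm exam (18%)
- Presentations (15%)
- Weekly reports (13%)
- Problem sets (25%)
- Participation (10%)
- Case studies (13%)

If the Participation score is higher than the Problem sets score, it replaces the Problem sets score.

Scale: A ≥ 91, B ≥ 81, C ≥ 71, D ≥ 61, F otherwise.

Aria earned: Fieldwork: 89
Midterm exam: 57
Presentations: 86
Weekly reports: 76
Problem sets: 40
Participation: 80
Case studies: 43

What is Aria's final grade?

Participation (80) > Problem sets (40), so Problem sets counts as 80.
Weighted total:
  Fieldwork 89 × 0.06 = 5.34
  Midterm exam 57 × 0.18 = 10.26
  Presentations 86 × 0.15 = 12.9
  Weekly reports 76 × 0.13 = 9.88
  Problem sets 80 × 0.25 = 20
  Participation 80 × 0.1 = 8
  Case studies 43 × 0.13 = 5.59
Sum = 71.97
71.97 is ≥ 71 and < 81 → C

C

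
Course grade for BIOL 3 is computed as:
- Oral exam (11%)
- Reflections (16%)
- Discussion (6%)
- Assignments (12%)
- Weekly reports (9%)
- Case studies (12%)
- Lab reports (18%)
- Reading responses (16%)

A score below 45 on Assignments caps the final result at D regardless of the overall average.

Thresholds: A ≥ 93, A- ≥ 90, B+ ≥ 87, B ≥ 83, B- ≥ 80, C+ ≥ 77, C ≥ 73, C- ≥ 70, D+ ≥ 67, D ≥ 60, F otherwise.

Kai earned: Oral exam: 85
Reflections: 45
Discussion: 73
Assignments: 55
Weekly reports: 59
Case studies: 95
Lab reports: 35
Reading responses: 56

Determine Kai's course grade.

Assignments score 55 ≥ 45: minimum met.
Weighted total:
  Oral exam 85 × 0.11 = 9.35
  Reflections 45 × 0.16 = 7.2
  Discussion 73 × 0.06 = 4.38
  Assignments 55 × 0.12 = 6.6
  Weekly reports 59 × 0.09 = 5.31
  Case studies 95 × 0.12 = 11.4
  Lab reports 35 × 0.18 = 6.3
  Reading responses 56 × 0.16 = 8.96
Sum = 59.5
59.5 < 60 → F

F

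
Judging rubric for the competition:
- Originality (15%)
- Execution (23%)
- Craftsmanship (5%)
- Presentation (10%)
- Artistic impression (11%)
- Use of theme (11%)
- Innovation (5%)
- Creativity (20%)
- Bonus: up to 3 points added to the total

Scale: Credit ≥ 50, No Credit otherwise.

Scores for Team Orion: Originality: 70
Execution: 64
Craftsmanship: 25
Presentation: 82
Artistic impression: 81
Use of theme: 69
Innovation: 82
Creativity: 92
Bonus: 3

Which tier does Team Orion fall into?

Weighted total:
  Originality 70 × 0.15 = 10.5
  Execution 64 × 0.23 = 14.72
  Craftsmanship 25 × 0.05 = 1.25
  Presentation 82 × 0.1 = 8.2
  Artistic impression 81 × 0.11 = 8.91
  Use of theme 69 × 0.11 = 7.59
  Innovation 82 × 0.05 = 4.1
  Creativity 92 × 0.2 = 18.4
Sum = 73.67
Bonus: 73.67 + 3 = 76.67
76.67 ≥ 50 → Credit

Credit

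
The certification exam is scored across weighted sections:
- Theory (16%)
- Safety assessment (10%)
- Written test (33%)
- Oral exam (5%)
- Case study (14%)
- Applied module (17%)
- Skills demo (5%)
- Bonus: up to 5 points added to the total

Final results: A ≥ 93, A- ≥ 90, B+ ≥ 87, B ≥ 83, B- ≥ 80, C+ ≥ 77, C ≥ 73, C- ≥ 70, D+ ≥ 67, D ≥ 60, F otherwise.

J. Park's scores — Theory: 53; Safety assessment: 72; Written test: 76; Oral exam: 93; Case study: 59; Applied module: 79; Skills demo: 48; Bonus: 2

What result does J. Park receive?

C-

Weighted total:
  Theory 53 × 0.16 = 8.48
  Safety assessment 72 × 0.1 = 7.2
  Written test 76 × 0.33 = 25.08
  Oral exam 93 × 0.05 = 4.65
  Case study 59 × 0.14 = 8.26
  Applied module 79 × 0.17 = 13.43
  Skills demo 48 × 0.05 = 2.4
Sum = 69.5
Bonus: 69.5 + 2 = 71.5
71.5 is ≥ 70 and < 73 → C-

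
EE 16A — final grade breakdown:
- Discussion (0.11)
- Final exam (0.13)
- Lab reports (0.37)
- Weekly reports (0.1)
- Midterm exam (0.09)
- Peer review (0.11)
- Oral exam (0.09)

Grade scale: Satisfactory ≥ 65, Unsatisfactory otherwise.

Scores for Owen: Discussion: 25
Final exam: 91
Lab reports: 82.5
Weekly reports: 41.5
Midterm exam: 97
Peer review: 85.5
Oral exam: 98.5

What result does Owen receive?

Satisfactory

Weighted total:
  Discussion 25 × 0.11 = 2.75
  Final exam 91 × 0.13 = 11.83
  Lab reports 82.5 × 0.37 = 30.525
  Weekly reports 41.5 × 0.1 = 4.15
  Midterm exam 97 × 0.09 = 8.73
  Peer review 85.5 × 0.11 = 9.405
  Oral exam 98.5 × 0.09 = 8.865
Sum = 76.255
76.255 ≥ 65 → Satisfactory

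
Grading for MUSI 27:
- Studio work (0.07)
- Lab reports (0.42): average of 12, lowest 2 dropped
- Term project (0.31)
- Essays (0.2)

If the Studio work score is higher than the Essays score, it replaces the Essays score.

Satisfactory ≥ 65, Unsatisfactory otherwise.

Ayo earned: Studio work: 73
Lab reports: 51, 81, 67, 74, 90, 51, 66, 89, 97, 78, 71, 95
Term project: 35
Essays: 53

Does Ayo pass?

Unsatisfactory

Lab reports: drop 51, 51 → average of remaining 10 = 808/10 = 80.8
Studio work (73) > Essays (53), so Essays counts as 73.
Weighted total:
  Studio work 73 × 0.07 = 5.11
  Lab reports 80.8 × 0.42 = 33.936
  Term project 35 × 0.31 = 10.85
  Essays 73 × 0.2 = 14.6
Sum = 64.496
64.496 < 65 → Unsatisfactory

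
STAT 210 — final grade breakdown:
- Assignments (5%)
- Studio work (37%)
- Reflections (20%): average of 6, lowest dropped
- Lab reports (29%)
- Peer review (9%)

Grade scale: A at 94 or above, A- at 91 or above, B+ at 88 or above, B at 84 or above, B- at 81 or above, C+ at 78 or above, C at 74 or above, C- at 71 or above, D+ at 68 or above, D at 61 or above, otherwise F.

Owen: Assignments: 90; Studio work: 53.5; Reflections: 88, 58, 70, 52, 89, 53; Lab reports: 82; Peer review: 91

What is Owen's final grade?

D+

Reflections: drop 52 → average of remaining 5 = 358/5 = 71.6
Weighted total:
  Assignments 90 × 0.05 = 4.5
  Studio work 53.5 × 0.37 = 19.795
  Reflections 71.6 × 0.2 = 14.32
  Lab reports 82 × 0.29 = 23.78
  Peer review 91 × 0.09 = 8.19
Sum = 70.585
70.585 is ≥ 68 and < 71 → D+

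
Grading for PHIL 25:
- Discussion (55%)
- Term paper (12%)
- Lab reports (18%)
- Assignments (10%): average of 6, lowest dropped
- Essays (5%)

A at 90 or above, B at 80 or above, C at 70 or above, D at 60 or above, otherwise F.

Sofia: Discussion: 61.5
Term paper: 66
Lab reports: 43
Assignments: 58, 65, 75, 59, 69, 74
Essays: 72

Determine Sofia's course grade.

Assignments: drop 58 → average of remaining 5 = 342/5 = 68.4
Weighted total:
  Discussion 61.5 × 0.55 = 33.825
  Term paper 66 × 0.12 = 7.92
  Lab reports 43 × 0.18 = 7.74
  Assignments 68.4 × 0.1 = 6.84
  Essays 72 × 0.05 = 3.6
Sum = 59.925
59.925 < 60 → F

F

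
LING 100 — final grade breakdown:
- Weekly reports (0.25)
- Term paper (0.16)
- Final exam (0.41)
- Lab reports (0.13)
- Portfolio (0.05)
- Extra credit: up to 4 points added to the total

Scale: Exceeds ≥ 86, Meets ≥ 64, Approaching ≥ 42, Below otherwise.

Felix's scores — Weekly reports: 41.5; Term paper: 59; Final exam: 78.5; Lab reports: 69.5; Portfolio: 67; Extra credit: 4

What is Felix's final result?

Meets

Weighted total:
  Weekly reports 41.5 × 0.25 = 10.375
  Term paper 59 × 0.16 = 9.44
  Final exam 78.5 × 0.41 = 32.185
  Lab reports 69.5 × 0.13 = 9.035
  Portfolio 67 × 0.05 = 3.35
Sum = 64.385
Extra credit: 64.385 + 4 = 68.385
68.385 is ≥ 64 and < 86 → Meets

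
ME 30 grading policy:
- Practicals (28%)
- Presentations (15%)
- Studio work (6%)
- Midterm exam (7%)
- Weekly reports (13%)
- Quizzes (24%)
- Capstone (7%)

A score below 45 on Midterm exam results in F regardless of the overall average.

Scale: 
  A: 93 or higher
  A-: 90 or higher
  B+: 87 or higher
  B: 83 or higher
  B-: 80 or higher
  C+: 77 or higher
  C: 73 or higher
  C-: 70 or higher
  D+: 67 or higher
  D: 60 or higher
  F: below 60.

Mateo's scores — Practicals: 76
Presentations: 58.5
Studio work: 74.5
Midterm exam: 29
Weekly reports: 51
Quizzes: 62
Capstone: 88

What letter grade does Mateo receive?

F

Midterm exam score 29 < 45: minimum not met.
Weighted total:
  Practicals 76 × 0.28 = 21.28
  Presentations 58.5 × 0.15 = 8.775
  Studio work 74.5 × 0.06 = 4.47
  Midterm exam 29 × 0.07 = 2.03
  Weekly reports 51 × 0.13 = 6.63
  Quizzes 62 × 0.24 = 14.88
  Capstone 88 × 0.07 = 6.16
Sum = 64.225
Because the Midterm exam minimum was not met, the result is F.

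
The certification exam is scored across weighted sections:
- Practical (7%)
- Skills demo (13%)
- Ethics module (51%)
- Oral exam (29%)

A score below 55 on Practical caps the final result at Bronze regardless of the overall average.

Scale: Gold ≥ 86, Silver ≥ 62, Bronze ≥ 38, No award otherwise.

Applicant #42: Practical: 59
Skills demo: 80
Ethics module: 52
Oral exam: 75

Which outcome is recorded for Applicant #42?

Practical score 59 ≥ 55: minimum met.
Weighted total:
  Practical 59 × 0.07 = 4.13
  Skills demo 80 × 0.13 = 10.4
  Ethics module 52 × 0.51 = 26.52
  Oral exam 75 × 0.29 = 21.75
Sum = 62.8
62.8 is ≥ 62 and < 86 → Silver

Silver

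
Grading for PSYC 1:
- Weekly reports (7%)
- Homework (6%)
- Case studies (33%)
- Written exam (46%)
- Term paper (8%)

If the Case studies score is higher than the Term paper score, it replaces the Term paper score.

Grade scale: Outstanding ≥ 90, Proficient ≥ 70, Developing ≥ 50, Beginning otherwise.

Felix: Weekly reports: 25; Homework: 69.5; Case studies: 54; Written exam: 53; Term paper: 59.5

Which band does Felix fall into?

Case studies (54) ≤ Term paper (59.5), so Term paper stays at 59.5.
Weighted total:
  Weekly reports 25 × 0.07 = 1.75
  Homework 69.5 × 0.06 = 4.17
  Case studies 54 × 0.33 = 17.82
  Written exam 53 × 0.46 = 24.38
  Term paper 59.5 × 0.08 = 4.76
Sum = 52.88
52.88 is ≥ 50 and < 70 → Developing

Developing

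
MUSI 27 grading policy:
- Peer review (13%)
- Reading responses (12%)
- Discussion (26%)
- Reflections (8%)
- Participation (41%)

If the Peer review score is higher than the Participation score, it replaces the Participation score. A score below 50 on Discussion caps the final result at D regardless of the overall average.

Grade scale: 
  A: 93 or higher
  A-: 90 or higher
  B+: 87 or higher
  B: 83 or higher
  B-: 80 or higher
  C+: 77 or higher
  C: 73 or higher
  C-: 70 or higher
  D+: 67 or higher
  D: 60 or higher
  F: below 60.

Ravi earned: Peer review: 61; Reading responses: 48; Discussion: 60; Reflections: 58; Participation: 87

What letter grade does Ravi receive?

Peer review (61) ≤ Participation (87), so Participation stays at 87.
Discussion score 60 ≥ 50: minimum met.
Weighted total:
  Peer review 61 × 0.13 = 7.93
  Reading responses 48 × 0.12 = 5.76
  Discussion 60 × 0.26 = 15.6
  Reflections 58 × 0.08 = 4.64
  Participation 87 × 0.41 = 35.67
Sum = 69.6
69.6 is ≥ 67 and < 70 → D+

D+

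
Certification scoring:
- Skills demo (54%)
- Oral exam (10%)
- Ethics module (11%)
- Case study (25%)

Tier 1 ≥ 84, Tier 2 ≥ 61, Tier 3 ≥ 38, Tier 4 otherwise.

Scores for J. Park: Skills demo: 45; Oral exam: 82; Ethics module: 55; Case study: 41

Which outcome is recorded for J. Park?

Tier 3

Weighted total:
  Skills demo 45 × 0.54 = 24.3
  Oral exam 82 × 0.1 = 8.2
  Ethics module 55 × 0.11 = 6.05
  Case study 41 × 0.25 = 10.25
Sum = 48.8
48.8 is ≥ 38 and < 61 → Tier 3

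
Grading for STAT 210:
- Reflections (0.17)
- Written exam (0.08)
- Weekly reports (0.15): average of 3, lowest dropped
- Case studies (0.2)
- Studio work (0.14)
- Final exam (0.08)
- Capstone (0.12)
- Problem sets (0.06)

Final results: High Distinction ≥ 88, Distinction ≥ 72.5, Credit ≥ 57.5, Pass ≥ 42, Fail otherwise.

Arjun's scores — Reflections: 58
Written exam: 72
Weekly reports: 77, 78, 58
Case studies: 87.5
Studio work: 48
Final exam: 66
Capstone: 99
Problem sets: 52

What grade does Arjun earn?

Weekly reports: drop 58 → average of remaining 2 = 155/2 = 77.5
Weighted total:
  Reflections 58 × 0.17 = 9.86
  Written exam 72 × 0.08 = 5.76
  Weekly reports 77.5 × 0.15 = 11.625
  Case studies 87.5 × 0.2 = 17.5
  Studio work 48 × 0.14 = 6.72
  Final exam 66 × 0.08 = 5.28
  Capstone 99 × 0.12 = 11.88
  Problem sets 52 × 0.06 = 3.12
Sum = 71.745
71.745 is ≥ 57.5 and < 72.5 → Credit

Credit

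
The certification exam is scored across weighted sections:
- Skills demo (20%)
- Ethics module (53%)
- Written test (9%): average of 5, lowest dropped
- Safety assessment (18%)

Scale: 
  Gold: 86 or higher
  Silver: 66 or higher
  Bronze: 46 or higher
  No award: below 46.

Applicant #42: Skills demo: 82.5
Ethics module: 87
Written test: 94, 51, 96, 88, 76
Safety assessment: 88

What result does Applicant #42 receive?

Gold

Written test: drop 51 → average of remaining 4 = 354/4 = 88.5
Weighted total:
  Skills demo 82.5 × 0.2 = 16.5
  Ethics module 87 × 0.53 = 46.11
  Written test 88.5 × 0.09 = 7.965
  Safety assessment 88 × 0.18 = 15.84
Sum = 86.415
86.415 ≥ 86 → Gold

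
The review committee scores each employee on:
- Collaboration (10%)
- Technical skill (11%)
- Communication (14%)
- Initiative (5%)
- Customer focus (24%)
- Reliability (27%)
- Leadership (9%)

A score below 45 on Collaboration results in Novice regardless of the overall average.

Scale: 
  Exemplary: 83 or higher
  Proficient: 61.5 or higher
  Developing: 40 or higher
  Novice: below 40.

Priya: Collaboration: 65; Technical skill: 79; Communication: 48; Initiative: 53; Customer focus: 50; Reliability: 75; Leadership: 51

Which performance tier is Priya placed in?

Collaboration score 65 ≥ 45: minimum met.
Weighted total:
  Collaboration 65 × 0.1 = 6.5
  Technical skill 79 × 0.11 = 8.69
  Communication 48 × 0.14 = 6.72
  Initiative 53 × 0.05 = 2.65
  Customer focus 50 × 0.24 = 12
  Reliability 75 × 0.27 = 20.25
  Leadership 51 × 0.09 = 4.59
Sum = 61.4
61.4 is ≥ 40 and < 61.5 → Developing

Developing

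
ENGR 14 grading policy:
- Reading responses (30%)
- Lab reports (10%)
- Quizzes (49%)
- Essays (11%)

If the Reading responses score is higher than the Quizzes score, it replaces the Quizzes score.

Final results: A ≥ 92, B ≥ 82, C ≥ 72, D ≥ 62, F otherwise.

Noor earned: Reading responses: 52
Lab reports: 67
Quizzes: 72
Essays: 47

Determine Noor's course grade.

D

Reading responses (52) ≤ Quizzes (72), so Quizzes stays at 72.
Weighted total:
  Reading responses 52 × 0.3 = 15.6
  Lab reports 67 × 0.1 = 6.7
  Quizzes 72 × 0.49 = 35.28
  Essays 47 × 0.11 = 5.17
Sum = 62.75
62.75 is ≥ 62 and < 72 → D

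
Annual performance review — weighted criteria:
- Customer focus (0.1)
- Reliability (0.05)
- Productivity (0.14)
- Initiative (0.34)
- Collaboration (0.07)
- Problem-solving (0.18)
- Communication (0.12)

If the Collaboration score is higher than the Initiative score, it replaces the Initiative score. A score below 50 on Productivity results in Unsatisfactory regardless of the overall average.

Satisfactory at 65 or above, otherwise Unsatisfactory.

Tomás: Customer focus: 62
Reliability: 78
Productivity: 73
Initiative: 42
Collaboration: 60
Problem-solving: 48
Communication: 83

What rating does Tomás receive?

Unsatisfactory

Collaboration (60) > Initiative (42), so Initiative counts as 60.
Productivity score 73 ≥ 50: minimum met.
Weighted total:
  Customer focus 62 × 0.1 = 6.2
  Reliability 78 × 0.05 = 3.9
  Productivity 73 × 0.14 = 10.22
  Initiative 60 × 0.34 = 20.4
  Collaboration 60 × 0.07 = 4.2
  Problem-solving 48 × 0.18 = 8.64
  Communication 83 × 0.12 = 9.96
Sum = 63.52
63.52 < 65 → Unsatisfactory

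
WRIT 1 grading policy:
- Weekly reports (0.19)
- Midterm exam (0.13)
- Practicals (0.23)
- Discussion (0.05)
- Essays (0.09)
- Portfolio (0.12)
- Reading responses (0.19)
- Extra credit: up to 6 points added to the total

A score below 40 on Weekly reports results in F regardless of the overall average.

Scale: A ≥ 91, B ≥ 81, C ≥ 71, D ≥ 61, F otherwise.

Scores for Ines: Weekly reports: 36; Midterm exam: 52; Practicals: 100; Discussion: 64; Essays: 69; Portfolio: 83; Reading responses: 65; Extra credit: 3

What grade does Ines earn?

Weekly reports score 36 < 40: minimum not met.
Weighted total:
  Weekly reports 36 × 0.19 = 6.84
  Midterm exam 52 × 0.13 = 6.76
  Practicals 100 × 0.23 = 23
  Discussion 64 × 0.05 = 3.2
  Essays 69 × 0.09 = 6.21
  Portfolio 83 × 0.12 = 9.96
  Reading responses 65 × 0.19 = 12.35
Sum = 68.32
Extra credit: 68.32 + 3 = 71.32
Because the Weekly reports minimum was not met, the result is F.

F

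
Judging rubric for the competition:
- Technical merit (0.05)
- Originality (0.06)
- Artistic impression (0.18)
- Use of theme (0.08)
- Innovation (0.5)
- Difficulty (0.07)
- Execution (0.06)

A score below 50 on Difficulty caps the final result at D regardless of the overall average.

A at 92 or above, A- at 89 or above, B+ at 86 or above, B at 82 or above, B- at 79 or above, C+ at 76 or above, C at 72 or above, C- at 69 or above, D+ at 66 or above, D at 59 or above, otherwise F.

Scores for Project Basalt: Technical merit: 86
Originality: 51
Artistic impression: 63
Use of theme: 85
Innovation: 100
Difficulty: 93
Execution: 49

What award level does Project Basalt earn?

B

Difficulty score 93 ≥ 50: minimum met.
Weighted total:
  Technical merit 86 × 0.05 = 4.3
  Originality 51 × 0.06 = 3.06
  Artistic impression 63 × 0.18 = 11.34
  Use of theme 85 × 0.08 = 6.8
  Innovation 100 × 0.5 = 50
  Difficulty 93 × 0.07 = 6.51
  Execution 49 × 0.06 = 2.94
Sum = 84.95
84.95 is ≥ 82 and < 86 → B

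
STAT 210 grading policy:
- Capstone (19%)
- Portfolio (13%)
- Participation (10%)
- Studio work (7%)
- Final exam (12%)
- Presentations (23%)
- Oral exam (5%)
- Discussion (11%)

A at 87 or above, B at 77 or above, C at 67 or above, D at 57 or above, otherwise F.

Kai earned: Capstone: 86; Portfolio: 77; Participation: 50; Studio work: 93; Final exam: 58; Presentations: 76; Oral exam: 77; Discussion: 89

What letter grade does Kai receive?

Weighted total:
  Capstone 86 × 0.19 = 16.34
  Portfolio 77 × 0.13 = 10.01
  Participation 50 × 0.1 = 5
  Studio work 93 × 0.07 = 6.51
  Final exam 58 × 0.12 = 6.96
  Presentations 76 × 0.23 = 17.48
  Oral exam 77 × 0.05 = 3.85
  Discussion 89 × 0.11 = 9.79
Sum = 75.94
75.94 is ≥ 67 and < 77 → C

C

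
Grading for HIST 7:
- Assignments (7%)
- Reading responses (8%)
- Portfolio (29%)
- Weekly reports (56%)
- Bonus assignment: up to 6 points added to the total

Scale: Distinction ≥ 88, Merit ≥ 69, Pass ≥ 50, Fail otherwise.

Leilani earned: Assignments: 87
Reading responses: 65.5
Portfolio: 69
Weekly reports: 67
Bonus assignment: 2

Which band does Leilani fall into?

Merit

Weighted total:
  Assignments 87 × 0.07 = 6.09
  Reading responses 65.5 × 0.08 = 5.24
  Portfolio 69 × 0.29 = 20.01
  Weekly reports 67 × 0.56 = 37.52
Sum = 68.86
Bonus assignment: 68.86 + 2 = 70.86
70.86 is ≥ 69 and < 88 → Merit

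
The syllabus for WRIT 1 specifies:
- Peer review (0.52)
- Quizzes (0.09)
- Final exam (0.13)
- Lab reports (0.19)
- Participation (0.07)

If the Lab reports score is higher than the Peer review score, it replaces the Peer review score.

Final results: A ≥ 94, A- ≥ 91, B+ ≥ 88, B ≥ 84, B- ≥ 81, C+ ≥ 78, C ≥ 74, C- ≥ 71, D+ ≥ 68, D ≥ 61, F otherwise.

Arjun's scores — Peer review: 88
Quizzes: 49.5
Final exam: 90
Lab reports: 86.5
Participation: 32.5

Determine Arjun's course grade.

C+

Lab reports (86.5) ≤ Peer review (88), so Peer review stays at 88.
Weighted total:
  Peer review 88 × 0.52 = 45.76
  Quizzes 49.5 × 0.09 = 4.455
  Final exam 90 × 0.13 = 11.7
  Lab reports 86.5 × 0.19 = 16.435
  Participation 32.5 × 0.07 = 2.275
Sum = 80.625
80.625 is ≥ 78 and < 81 → C+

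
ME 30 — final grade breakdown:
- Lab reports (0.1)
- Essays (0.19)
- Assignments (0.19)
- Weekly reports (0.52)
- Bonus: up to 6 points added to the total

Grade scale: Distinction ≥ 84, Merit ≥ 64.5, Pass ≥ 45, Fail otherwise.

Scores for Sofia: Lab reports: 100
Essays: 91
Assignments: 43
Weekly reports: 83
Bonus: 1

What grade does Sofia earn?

Merit

Weighted total:
  Lab reports 100 × 0.1 = 10
  Essays 91 × 0.19 = 17.29
  Assignments 43 × 0.19 = 8.17
  Weekly reports 83 × 0.52 = 43.16
Sum = 78.62
Bonus: 78.62 + 1 = 79.62
79.62 is ≥ 64.5 and < 84 → Merit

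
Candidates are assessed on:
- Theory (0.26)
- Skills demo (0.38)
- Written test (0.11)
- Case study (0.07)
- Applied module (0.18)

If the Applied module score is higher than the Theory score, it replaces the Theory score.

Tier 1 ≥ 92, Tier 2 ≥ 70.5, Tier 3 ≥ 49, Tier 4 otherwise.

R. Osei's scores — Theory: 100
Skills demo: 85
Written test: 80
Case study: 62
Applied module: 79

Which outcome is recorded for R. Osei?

Tier 2

Applied module (79) ≤ Theory (100), so Theory stays at 100.
Weighted total:
  Theory 100 × 0.26 = 26
  Skills demo 85 × 0.38 = 32.3
  Written test 80 × 0.11 = 8.8
  Case study 62 × 0.07 = 4.34
  Applied module 79 × 0.18 = 14.22
Sum = 85.66
85.66 is ≥ 70.5 and < 92 → Tier 2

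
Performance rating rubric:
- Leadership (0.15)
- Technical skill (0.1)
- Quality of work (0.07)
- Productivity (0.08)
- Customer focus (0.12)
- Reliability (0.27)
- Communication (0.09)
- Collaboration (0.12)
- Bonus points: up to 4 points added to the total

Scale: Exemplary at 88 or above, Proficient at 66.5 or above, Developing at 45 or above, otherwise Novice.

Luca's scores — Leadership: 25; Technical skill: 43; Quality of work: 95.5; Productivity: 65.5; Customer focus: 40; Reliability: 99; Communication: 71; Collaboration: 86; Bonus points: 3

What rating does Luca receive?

Proficient

Weighted total:
  Leadership 25 × 0.15 = 3.75
  Technical skill 43 × 0.1 = 4.3
  Quality of work 95.5 × 0.07 = 6.685
  Productivity 65.5 × 0.08 = 5.24
  Customer focus 40 × 0.12 = 4.8
  Reliability 99 × 0.27 = 26.73
  Communication 71 × 0.09 = 6.39
  Collaboration 86 × 0.12 = 10.32
Sum = 68.215
Bonus points: 68.215 + 3 = 71.215
71.215 is ≥ 66.5 and < 88 → Proficient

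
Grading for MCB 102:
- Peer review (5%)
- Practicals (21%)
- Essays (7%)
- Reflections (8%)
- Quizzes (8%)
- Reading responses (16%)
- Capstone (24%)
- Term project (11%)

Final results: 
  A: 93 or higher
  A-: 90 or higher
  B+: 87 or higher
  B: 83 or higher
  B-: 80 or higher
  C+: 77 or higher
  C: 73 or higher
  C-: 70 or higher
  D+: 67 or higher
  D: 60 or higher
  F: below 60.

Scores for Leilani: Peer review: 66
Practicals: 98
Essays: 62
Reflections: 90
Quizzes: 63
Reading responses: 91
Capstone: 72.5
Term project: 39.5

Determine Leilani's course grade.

Weighted total:
  Peer review 66 × 0.05 = 3.3
  Practicals 98 × 0.21 = 20.58
  Essays 62 × 0.07 = 4.34
  Reflections 90 × 0.08 = 7.2
  Quizzes 63 × 0.08 = 5.04
  Reading responses 91 × 0.16 = 14.56
  Capstone 72.5 × 0.24 = 17.4
  Term project 39.5 × 0.11 = 4.345
Sum = 76.765
76.765 is ≥ 73 and < 77 → C

C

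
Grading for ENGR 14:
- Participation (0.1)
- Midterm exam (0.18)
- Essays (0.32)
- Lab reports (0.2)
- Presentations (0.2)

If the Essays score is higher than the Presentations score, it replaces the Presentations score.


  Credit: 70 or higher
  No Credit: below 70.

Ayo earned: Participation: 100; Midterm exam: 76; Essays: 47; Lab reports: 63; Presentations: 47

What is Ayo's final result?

No Credit

Essays (47) ≤ Presentations (47), so Presentations stays at 47.
Weighted total:
  Participation 100 × 0.1 = 10
  Midterm exam 76 × 0.18 = 13.68
  Essays 47 × 0.32 = 15.04
  Lab reports 63 × 0.2 = 12.6
  Presentations 47 × 0.2 = 9.4
Sum = 60.72
60.72 < 70 → No Credit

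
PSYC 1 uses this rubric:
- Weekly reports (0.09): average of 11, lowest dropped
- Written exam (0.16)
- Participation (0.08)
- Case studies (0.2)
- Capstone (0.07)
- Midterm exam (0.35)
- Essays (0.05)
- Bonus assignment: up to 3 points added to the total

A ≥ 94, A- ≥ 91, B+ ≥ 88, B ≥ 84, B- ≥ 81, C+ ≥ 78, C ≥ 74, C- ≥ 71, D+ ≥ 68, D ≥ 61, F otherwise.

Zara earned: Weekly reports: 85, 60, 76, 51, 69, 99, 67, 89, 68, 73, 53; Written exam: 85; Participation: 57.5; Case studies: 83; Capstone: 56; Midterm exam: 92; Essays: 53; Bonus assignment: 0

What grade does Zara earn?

C+

Weekly reports: drop 51 → average of remaining 10 = 739/10 = 73.9
Weighted total:
  Weekly reports 73.9 × 0.09 = 6.651
  Written exam 85 × 0.16 = 13.6
  Participation 57.5 × 0.08 = 4.6
  Case studies 83 × 0.2 = 16.6
  Capstone 56 × 0.07 = 3.92
  Midterm exam 92 × 0.35 = 32.2
  Essays 53 × 0.05 = 2.65
Sum = 80.221
Bonus assignment: 80.221 + 0 = 80.221
80.221 is ≥ 78 and < 81 → C+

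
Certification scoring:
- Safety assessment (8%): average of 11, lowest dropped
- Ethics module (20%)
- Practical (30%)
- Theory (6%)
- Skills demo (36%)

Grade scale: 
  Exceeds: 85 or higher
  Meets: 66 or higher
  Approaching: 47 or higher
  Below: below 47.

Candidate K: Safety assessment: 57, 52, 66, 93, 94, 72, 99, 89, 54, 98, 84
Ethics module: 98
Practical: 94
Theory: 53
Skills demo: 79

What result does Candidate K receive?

Safety assessment: drop 52 → average of remaining 10 = 806/10 = 80.6
Weighted total:
  Safety assessment 80.6 × 0.08 = 6.448
  Ethics module 98 × 0.2 = 19.6
  Practical 94 × 0.3 = 28.2
  Theory 53 × 0.06 = 3.18
  Skills demo 79 × 0.36 = 28.44
Sum = 85.868
85.868 ≥ 85 → Exceeds

Exceeds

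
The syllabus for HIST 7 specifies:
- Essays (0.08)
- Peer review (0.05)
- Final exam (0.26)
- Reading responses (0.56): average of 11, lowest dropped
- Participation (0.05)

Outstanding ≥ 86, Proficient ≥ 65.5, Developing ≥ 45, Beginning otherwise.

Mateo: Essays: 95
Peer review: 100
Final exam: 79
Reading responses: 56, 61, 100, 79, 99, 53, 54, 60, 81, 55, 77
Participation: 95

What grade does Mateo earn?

Reading responses: drop 53 → average of remaining 10 = 722/10 = 72.2
Weighted total:
  Essays 95 × 0.08 = 7.6
  Peer review 100 × 0.05 = 5
  Final exam 79 × 0.26 = 20.54
  Reading responses 72.2 × 0.56 = 40.432
  Participation 95 × 0.05 = 4.75
Sum = 78.322
78.322 is ≥ 65.5 and < 86 → Proficient

Proficient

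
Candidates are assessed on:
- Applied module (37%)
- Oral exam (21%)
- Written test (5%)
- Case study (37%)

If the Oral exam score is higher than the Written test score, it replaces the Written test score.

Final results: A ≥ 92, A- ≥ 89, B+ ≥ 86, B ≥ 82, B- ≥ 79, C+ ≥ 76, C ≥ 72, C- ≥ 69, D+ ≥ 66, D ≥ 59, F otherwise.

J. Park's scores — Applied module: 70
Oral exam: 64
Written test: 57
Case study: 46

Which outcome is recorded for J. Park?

D

Oral exam (64) > Written test (57), so Written test counts as 64.
Weighted total:
  Applied module 70 × 0.37 = 25.9
  Oral exam 64 × 0.21 = 13.44
  Written test 64 × 0.05 = 3.2
  Case study 46 × 0.37 = 17.02
Sum = 59.56
59.56 is ≥ 59 and < 66 → D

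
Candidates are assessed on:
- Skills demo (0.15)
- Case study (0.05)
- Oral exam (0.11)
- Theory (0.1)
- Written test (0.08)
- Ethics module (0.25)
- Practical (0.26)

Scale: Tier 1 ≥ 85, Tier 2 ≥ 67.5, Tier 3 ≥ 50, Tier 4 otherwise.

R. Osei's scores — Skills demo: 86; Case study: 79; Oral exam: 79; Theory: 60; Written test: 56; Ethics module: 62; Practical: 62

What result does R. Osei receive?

Tier 2

Weighted total:
  Skills demo 86 × 0.15 = 12.9
  Case study 79 × 0.05 = 3.95
  Oral exam 79 × 0.11 = 8.69
  Theory 60 × 0.1 = 6
  Written test 56 × 0.08 = 4.48
  Ethics module 62 × 0.25 = 15.5
  Practical 62 × 0.26 = 16.12
Sum = 67.64
67.64 is ≥ 67.5 and < 85 → Tier 2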